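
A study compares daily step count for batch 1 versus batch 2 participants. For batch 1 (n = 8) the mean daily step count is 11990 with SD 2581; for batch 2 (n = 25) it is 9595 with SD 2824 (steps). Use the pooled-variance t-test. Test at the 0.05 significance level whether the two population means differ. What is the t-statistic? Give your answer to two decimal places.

Let group 1 = batch 1, group 2 = batch 2. H0: μ_1 = μ_2; H1: μ_1 ≠ μ_2 (two-sample pooled-variance t-test, two-sided).
s_p² = [(8−1)·2581² + (25−1)·2824²]/(8+25−2) = 7678400
t = (11990 − 9595)/√[7678400·(1/8 + 1/25)] = 2.13
df = n₁ + n₂ − 2 = 31
Two-sided p-value ≈ 0.0414
Since p ≈ 0.0414 < α = 0.05, reject H0; the evidence is statistically significant.

2.13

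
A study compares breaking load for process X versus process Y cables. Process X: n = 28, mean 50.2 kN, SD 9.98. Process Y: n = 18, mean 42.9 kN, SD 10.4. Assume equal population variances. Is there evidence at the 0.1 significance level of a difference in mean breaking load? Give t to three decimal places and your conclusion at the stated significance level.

Let group 1 = process X, group 2 = process Y. H0: μ_1 = μ_2; H1: μ_1 ≠ μ_2 (two-sample pooled-variance t-test, two-sided).
s_p² = [(28−1)·9.98² + (18−1)·10.4²]/(28+18−2) = 102.908
t = (50.2 − 42.9)/√[102.908·(1/28 + 1/18)] = 2.382
df = n₁ + n₂ − 2 = 44
Two-sided p-value ≈ 0.0216
Since p ≈ 0.0216 < α = 0.1, reject H0; the data support H1.

t = 2.382; reject H0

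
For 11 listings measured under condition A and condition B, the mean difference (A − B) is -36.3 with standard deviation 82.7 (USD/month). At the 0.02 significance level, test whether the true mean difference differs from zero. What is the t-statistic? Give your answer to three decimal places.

H0: μ_d = 0; H1: μ_d ≠ 0 (paired t-test on the differences, two-sided).
t = d̄/(s_d/√n) = -36.3/(82.7/√11) = -1.456
df = n − 1 = 10
Two-sided p-value ≈ 0.1761
Since p ≈ 0.1761 > α = 0.02, fail to reject H0; the data do not provide sufficient evidence against H0.

-1.456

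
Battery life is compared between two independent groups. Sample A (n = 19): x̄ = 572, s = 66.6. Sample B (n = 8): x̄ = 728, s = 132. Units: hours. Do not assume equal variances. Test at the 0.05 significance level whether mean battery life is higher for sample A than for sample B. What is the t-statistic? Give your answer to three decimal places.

Let group 1 = sample A, group 2 = sample B. H0: μ_1 = μ_2; H1: μ_1 > μ_2 (Welch's two-sample t-test, right-tailed).
t = (x̄_1 − x̄_2)/√(s_1²/n_1 + s_2²/n_2) = (572 − 728)/√(66.6²/19 + 132²/8) = -3.177
Welch–Satterthwaite df ≈ 8.54
p-value = P(T ≥ -3.177) ≈ 0.994
Since p ≈ 0.994 > α = 0.05, fail to reject H0; the evidence is not statistically significant.

-3.177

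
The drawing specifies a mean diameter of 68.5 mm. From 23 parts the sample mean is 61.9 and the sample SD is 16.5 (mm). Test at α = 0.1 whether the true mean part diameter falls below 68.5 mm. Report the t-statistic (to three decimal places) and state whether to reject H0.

t = -1.918; reject H0

H0: μ = 68.5; H1: μ < 68.5 (one-sample t-test, left-tailed).
t = (x̄ − μ₀)/(s/√n) = (61.9 − 68.5)/(16.5/√23) = -1.918
df = n − 1 = 22
p-value = P(T ≤ -1.918) ≈ 0.034
Since p ≈ 0.034 < α = 0.1, reject H0; the data support H1.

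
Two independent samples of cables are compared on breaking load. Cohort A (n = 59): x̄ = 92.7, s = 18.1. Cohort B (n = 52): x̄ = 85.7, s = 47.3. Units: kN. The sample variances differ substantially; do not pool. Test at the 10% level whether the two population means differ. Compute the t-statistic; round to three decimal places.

Let group 1 = cohort A, group 2 = cohort B. H0: μ_1 = μ_2; H1: μ_1 ≠ μ_2 (Welch's two-sample t-test, two-sided).
t = (x̄_1 − x̄_2)/√(s_1²/n_1 + s_2²/n_2) = (92.7 − 85.7)/√(18.1²/59 + 47.3²/52) = 1.004
Welch–Satterthwaite df ≈ 64.07
Two-sided p-value ≈ 0.3190
Since p ≈ 0.3190 > α = 0.1, fail to reject H0; the evidence is not statistically significant.

1.004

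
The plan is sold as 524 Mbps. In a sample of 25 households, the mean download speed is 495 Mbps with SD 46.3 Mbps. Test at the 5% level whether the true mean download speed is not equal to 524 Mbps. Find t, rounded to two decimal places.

-3.13

H0: μ = 524; H1: μ ≠ 524 (one-sample t-test, two-sided).
t = (x̄ − μ₀)/(s/√n) = (495 − 524)/(46.3/√25) = -3.13
df = n − 1 = 24
Two-sided p-value ≈ 0.005
Since p ≈ 0.005 < α = 0.05, reject H0; the evidence is statistically significant.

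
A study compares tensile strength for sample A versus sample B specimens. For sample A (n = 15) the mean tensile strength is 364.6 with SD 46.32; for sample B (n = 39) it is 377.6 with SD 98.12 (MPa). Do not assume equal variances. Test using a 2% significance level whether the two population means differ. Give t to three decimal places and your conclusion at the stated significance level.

t = -0.658; fail to reject H0

Let group 1 = sample A, group 2 = sample B. H0: μ_1 = μ_2; H1: μ_1 ≠ μ_2 (Welch's two-sample t-test, two-sided).
t = (x̄_1 − x̄_2)/√(s_1²/n_1 + s_2²/n_2) = (364.6 − 377.6)/√(46.32²/15 + 98.12²/39) = -0.658
Welch–Satterthwaite df ≈ 49.60
Two-sided p-value ≈ 0.513
Since p ≈ 0.513 > α = 0.02, fail to reject H0; the evidence is not statistically significant.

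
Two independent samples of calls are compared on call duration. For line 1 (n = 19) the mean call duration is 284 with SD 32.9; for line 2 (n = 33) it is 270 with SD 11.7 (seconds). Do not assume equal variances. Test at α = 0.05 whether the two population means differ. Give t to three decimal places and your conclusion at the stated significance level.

Let group 1 = line 1, group 2 = line 2. H0: μ_1 = μ_2; H1: μ_1 ≠ μ_2 (Welch's two-sample t-test, two-sided).
t = (x̄_1 − x̄_2)/√(s_1²/n_1 + s_2²/n_2) = (284 − 270)/√(32.9²/19 + 11.7²/33) = 1.791
Welch–Satterthwaite df ≈ 20.66
Two-sided p-value ≈ 0.0880
Since p ≈ 0.0880 > α = 0.05, fail to reject H0; the evidence is not statistically significant.

t = 1.791; fail to reject H0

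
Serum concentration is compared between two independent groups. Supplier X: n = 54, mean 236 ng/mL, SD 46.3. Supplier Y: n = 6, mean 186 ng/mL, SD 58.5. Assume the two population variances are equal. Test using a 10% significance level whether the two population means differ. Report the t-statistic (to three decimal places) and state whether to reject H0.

t = 2.447; reject H0

Let group 1 = supplier X, group 2 = supplier Y. H0: μ_1 = μ_2; H1: μ_1 ≠ μ_2 (two-sample pooled-variance t-test, two-sided).
s_p² = [(54−1)·46.3² + (6−1)·58.5²]/(54+6−2) = 2253.91
t = (236 − 186)/√[2253.91·(1/54 + 1/6)] = 2.447
df = n₁ + n₂ − 2 = 58
Two-sided p-value ≈ 0.0174
Since p ≈ 0.0174 < α = 0.1, reject H0; the data support H1.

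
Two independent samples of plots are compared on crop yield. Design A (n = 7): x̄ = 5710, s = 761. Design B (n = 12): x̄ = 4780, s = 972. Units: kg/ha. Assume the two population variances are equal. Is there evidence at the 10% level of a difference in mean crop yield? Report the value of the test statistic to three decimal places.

Let group 1 = design A, group 2 = design B. H0: μ_1 = μ_2; H1: μ_1 ≠ μ_2 (two-sample pooled-variance t-test, two-sided).
s_p² = [(7−1)·761² + (12−1)·972²]/(7+12−2) = 815726
t = (5710 − 4780)/√[815726·(1/7 + 1/12)] = 2.165
df = n₁ + n₂ − 2 = 17
Two-sided p-value ≈ 0.045
Since p ≈ 0.045 < α = 0.1, reject H0; the data support H1.

2.165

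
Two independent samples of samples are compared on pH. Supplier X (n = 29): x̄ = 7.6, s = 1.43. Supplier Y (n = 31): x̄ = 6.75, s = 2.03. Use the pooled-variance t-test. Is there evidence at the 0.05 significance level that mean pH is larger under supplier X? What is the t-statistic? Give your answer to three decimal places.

1.863

Let group 1 = supplier X, group 2 = supplier Y. H0: μ_1 = μ_2; H1: μ_1 > μ_2 (two-sample pooled-variance t-test, right-tailed).
s_p² = [(29−1)·1.43² + (31−1)·2.03²]/(29+31−2) = 3.11869
t = (7.6 − 6.75)/√[3.11869·(1/29 + 1/31)] = 1.863
df = n₁ + n₂ − 2 = 58
p-value = P(T ≥ 1.863) ≈ 0.0338
Since p ≈ 0.0338 < α = 0.05, reject H0; the evidence is statistically significant.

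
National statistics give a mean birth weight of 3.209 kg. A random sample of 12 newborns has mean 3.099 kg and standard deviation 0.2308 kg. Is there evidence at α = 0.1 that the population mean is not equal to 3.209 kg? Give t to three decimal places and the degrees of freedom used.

t = -1.651, df = 11

H0: μ = 3.209; H1: μ ≠ 3.209 (one-sample t-test, two-sided).
t = (x̄ − μ₀)/(s/√n) = (3.099 − 3.209)/(0.2308/√12) = -1.651
df = n − 1 = 11
Two-sided p-value ≈ 0.1270
Since p ≈ 0.1270 > α = 0.1, fail to reject H0; the evidence is not statistically significant.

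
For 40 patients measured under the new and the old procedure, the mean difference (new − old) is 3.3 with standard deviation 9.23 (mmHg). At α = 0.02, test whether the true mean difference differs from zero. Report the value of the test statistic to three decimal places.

2.261

H0: μ_d = 0; H1: μ_d ≠ 0 (paired t-test on the differences, two-sided).
t = d̄/(s_d/√n) = 3.3/(9.23/√40) = 2.261
df = n − 1 = 39
Two-sided p-value ≈ 0.0294
Since p ≈ 0.0294 > α = 0.02, fail to reject H0; the data do not provide sufficient evidence against H0.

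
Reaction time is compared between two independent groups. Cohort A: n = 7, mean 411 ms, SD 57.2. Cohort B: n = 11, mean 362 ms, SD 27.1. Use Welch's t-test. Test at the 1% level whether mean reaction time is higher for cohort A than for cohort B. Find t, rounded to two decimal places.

Let group 1 = cohort A, group 2 = cohort B. H0: μ_1 = μ_2; H1: μ_1 > μ_2 (Welch's two-sample t-test, right-tailed).
t = (x̄_1 − x̄_2)/√(s_1²/n_1 + s_2²/n_2) = (411 − 362)/√(57.2²/7 + 27.1²/11) = 2.12
Welch–Satterthwaite df ≈ 7.74
p-value = P(T ≥ 2.12) ≈ 0.0340
Since p ≈ 0.0340 > α = 0.01, fail to reject H0; the data do not provide sufficient evidence against H0.

2.12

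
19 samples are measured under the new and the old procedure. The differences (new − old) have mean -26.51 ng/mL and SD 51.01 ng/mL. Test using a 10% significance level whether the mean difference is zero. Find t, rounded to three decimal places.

-2.265

H0: μ_d = 0; H1: μ_d ≠ 0 (paired t-test on the differences, two-sided).
t = d̄/(s_d/√n) = -26.51/(51.01/√19) = -2.265
df = n − 1 = 18
Two-sided p-value ≈ 0.0361
Since p ≈ 0.0361 < α = 0.1, reject H0; the evidence is statistically significant.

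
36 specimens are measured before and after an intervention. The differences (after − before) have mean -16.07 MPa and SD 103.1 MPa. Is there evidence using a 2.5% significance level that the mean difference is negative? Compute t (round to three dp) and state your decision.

H0: μ_d = 0; H1: μ_d < 0 (paired t-test on the differences, left-tailed).
t = d̄/(s_d/√n) = -16.07/(103.1/√36) = -0.935
df = n − 1 = 35
p-value = P(T ≤ -0.935) ≈ 0.178
Since p ≈ 0.178 > α = 0.025, fail to reject H0; the data do not provide sufficient evidence against H0.

t = -0.935; fail to reject H0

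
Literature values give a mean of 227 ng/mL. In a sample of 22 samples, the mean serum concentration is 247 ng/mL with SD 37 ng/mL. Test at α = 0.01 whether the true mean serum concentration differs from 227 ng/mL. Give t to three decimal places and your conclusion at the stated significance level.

H0: μ = 227; H1: μ ≠ 227 (one-sample t-test, two-sided).
t = (x̄ − μ₀)/(s/√n) = (247 − 227)/(37/√22) = 2.535
df = n − 1 = 21
Two-sided p-value ≈ 0.019
Since p ≈ 0.019 > α = 0.01, fail to reject H0; the evidence is not statistically significant.

t = 2.535; fail to reject H0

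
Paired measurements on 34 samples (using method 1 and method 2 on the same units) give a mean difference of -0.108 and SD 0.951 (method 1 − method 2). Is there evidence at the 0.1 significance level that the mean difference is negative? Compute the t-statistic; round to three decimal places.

H0: μ_d = 0; H1: μ_d < 0 (paired t-test on the differences, left-tailed).
t = d̄/(s_d/√n) = -0.108/(0.951/√34) = -0.662
df = n − 1 = 33
p-value = P(T ≤ -0.662) ≈ 0.256
Since p ≈ 0.256 > α = 0.1, fail to reject H0; the evidence is not statistically significant.

-0.662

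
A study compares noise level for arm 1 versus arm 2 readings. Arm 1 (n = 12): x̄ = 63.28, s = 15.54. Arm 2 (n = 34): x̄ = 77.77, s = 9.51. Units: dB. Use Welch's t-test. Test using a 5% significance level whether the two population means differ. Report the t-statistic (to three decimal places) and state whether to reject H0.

Let group 1 = arm 1, group 2 = arm 2. H0: μ_1 = μ_2; H1: μ_1 ≠ μ_2 (Welch's two-sample t-test, two-sided).
t = (x̄_1 − x̄_2)/√(s_1²/n_1 + s_2²/n_2) = (63.28 − 77.77)/√(15.54²/12 + 9.51²/34) = -3.036
Welch–Satterthwaite df ≈ 14.02
Two-sided p-value ≈ 0.0089
Since p ≈ 0.0089 < α = 0.05, reject H0; the data support H1.

t = -3.036; reject H0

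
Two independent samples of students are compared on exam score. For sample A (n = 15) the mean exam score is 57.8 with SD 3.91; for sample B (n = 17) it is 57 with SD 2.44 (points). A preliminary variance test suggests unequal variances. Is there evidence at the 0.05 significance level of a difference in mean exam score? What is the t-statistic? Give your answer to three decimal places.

Let group 1 = sample A, group 2 = sample B. H0: μ_1 = μ_2; H1: μ_1 ≠ μ_2 (Welch's two-sample t-test, two-sided).
t = (x̄_1 − x̄_2)/√(s_1²/n_1 + s_2²/n_2) = (57.8 − 57)/√(3.91²/15 + 2.44²/17) = 0.684
Welch–Satterthwaite df ≈ 22.91
Two-sided p-value ≈ 0.5011
Since p ≈ 0.5011 > α = 0.05, fail to reject H0; the evidence is not statistically significant.

0.684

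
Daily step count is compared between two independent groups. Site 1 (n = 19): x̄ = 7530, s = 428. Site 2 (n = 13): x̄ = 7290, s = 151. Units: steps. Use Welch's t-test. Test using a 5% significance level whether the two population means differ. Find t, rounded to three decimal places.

Let group 1 = site 1, group 2 = site 2. H0: μ_1 = μ_2; H1: μ_1 ≠ μ_2 (Welch's two-sample t-test, two-sided).
t = (x̄_1 − x̄_2)/√(s_1²/n_1 + s_2²/n_2) = (7530 − 7290)/√(428²/19 + 151²/13) = 2.248
Welch–Satterthwaite df ≈ 23.96
Two-sided p-value ≈ 0.0340
Since p ≈ 0.0340 < α = 0.05, reject H0; the data support H1.

2.248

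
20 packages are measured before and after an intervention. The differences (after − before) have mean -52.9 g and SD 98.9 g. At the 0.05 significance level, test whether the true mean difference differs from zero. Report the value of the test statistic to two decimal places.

H0: μ_d = 0; H1: μ_d ≠ 0 (paired t-test on the differences, two-sided).
t = d̄/(s_d/√n) = -52.9/(98.9/√20) = -2.39
df = n − 1 = 19
Two-sided p-value ≈ 0.0273
Since p ≈ 0.0273 < α = 0.05, reject H0; the evidence is statistically significant.

-2.39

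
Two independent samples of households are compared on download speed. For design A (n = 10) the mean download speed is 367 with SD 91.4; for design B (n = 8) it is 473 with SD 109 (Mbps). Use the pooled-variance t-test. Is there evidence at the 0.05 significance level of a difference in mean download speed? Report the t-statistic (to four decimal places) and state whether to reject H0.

t = -2.2463; reject H0

Let group 1 = design A, group 2 = design B. H0: μ_1 = μ_2; H1: μ_1 ≠ μ_2 (two-sample pooled-variance t-test, two-sided).
s_p² = [(10−1)·91.4² + (8−1)·109²]/(10+8−2) = 9897.04
t = (367 − 473)/√[9897.04·(1/10 + 1/8)] = -2.2463
df = n₁ + n₂ − 2 = 16
Two-sided p-value ≈ 0.0392
Since p ≈ 0.0392 < α = 0.05, reject H0; the data support H1.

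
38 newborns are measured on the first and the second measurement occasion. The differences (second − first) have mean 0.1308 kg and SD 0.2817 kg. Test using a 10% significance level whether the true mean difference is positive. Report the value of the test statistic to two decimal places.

H0: μ_d = 0; H1: μ_d > 0 (paired t-test on the differences, right-tailed).
t = d̄/(s_d/√n) = 0.1308/(0.2817/√38) = 2.86
df = n − 1 = 37
p-value = P(T ≥ 2.86) ≈ 0.003
Since p ≈ 0.003 < α = 0.1, reject H0; the evidence is statistically significant.

2.86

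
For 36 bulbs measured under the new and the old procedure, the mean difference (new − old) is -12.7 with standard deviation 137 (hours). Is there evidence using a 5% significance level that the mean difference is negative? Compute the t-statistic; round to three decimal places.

H0: μ_d = 0; H1: μ_d < 0 (paired t-test on the differences, left-tailed).
t = d̄/(s_d/√n) = -12.7/(137/√36) = -0.556
df = n − 1 = 35
p-value = P(T ≤ -0.556) ≈ 0.291
Since p ≈ 0.291 > α = 0.05, fail to reject H0; the data do not provide sufficient evidence against H0.

-0.556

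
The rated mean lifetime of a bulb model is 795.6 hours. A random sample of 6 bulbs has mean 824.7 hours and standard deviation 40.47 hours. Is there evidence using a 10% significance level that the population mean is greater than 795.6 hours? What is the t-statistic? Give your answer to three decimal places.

1.761

H0: μ = 795.6; H1: μ > 795.6 (one-sample t-test, right-tailed).
t = (x̄ − μ₀)/(s/√n) = (824.7 − 795.6)/(40.47/√6) = 1.761
df = n − 1 = 5
p-value = P(T ≥ 1.761) ≈ 0.0692
Since p ≈ 0.0692 < α = 0.1, reject H0; the evidence is statistically significant.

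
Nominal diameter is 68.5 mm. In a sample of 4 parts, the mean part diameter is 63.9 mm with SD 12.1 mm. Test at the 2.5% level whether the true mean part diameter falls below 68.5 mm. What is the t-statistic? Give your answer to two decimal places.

-0.76

H0: μ = 68.5; H1: μ < 68.5 (one-sample t-test, left-tailed).
t = (x̄ − μ₀)/(s/√n) = (63.9 − 68.5)/(12.1/√4) = -0.76
df = n − 1 = 3
p-value = P(T ≤ -0.76) ≈ 0.251
Since p ≈ 0.251 > α = 0.025, fail to reject H0; the data do not provide sufficient evidence against H0.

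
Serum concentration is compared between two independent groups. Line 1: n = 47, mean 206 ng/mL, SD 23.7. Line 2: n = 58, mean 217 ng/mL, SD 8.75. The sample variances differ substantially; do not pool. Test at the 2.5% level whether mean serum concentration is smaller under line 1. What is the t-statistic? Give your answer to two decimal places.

Let group 1 = line 1, group 2 = line 2. H0: μ_1 = μ_2; H1: μ_1 < μ_2 (Welch's two-sample t-test, left-tailed).
t = (x̄_1 − x̄_2)/√(s_1²/n_1 + s_2²/n_2) = (206 − 217)/√(23.7²/47 + 8.75²/58) = -3.02
Welch–Satterthwaite df ≈ 56.17
p-value = P(T ≤ -3.02) ≈ 0.002
Since p ≈ 0.002 < α = 0.025, reject H0; the data support H1.

-3.02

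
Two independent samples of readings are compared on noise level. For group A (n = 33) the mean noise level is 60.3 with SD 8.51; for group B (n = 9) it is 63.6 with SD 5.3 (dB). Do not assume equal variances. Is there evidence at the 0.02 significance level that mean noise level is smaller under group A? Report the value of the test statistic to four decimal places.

Let group 1 = group A, group 2 = group B. H0: μ_1 = μ_2; H1: μ_1 < μ_2 (Welch's two-sample t-test, left-tailed).
t = (x̄_1 − x̄_2)/√(s_1²/n_1 + s_2²/n_2) = (60.3 − 63.6)/√(8.51²/33 + 5.3²/9) = -1.4313
Welch–Satterthwaite df ≈ 20.65
p-value = P(T ≤ -1.4313) ≈ 0.0836
Since p ≈ 0.0836 > α = 0.02, fail to reject H0; the data do not provide sufficient evidence against H0.

-1.4313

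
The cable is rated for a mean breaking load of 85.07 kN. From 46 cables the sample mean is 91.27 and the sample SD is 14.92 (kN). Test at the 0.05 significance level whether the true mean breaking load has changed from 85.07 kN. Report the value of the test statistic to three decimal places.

2.818

H0: μ = 85.07; H1: μ ≠ 85.07 (one-sample t-test, two-sided).
t = (x̄ − μ₀)/(s/√n) = (91.27 − 85.07)/(14.92/√46) = 2.818
df = n − 1 = 45
Two-sided p-value ≈ 0.0071
Since p ≈ 0.0071 < α = 0.05, reject H0; the data support H1.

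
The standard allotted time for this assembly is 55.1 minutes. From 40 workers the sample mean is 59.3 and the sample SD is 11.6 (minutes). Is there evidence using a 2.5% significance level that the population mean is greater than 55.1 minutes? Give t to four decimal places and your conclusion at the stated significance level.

t = 2.2899; reject H0

H0: μ = 55.1; H1: μ > 55.1 (one-sample t-test, right-tailed).
t = (x̄ − μ₀)/(s/√n) = (59.3 − 55.1)/(11.6/√40) = 2.2899
df = n − 1 = 39
p-value = P(T ≥ 2.2899) ≈ 0.014
Since p ≈ 0.014 < α = 0.025, reject H0; the data support H1.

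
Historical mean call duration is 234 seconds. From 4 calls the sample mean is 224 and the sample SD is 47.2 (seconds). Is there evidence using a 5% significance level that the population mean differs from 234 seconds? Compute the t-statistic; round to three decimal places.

-0.424

H0: μ = 234; H1: μ ≠ 234 (one-sample t-test, two-sided).
t = (x̄ − μ₀)/(s/√n) = (224 − 234)/(47.2/√4) = -0.424
df = n − 1 = 3
Two-sided p-value ≈ 0.7003
Since p ≈ 0.7003 > α = 0.05, fail to reject H0; the data do not provide sufficient evidence against H0.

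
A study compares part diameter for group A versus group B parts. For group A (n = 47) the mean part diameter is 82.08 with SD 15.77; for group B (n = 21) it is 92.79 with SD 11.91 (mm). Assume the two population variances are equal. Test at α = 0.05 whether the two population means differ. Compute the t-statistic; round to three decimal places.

Let group 1 = group A, group 2 = group B. H0: μ_1 = μ_2; H1: μ_1 ≠ μ_2 (two-sample pooled-variance t-test, two-sided).
s_p² = [(47−1)·15.77² + (21−1)·11.91²]/(47+21−2) = 216.316
t = (82.08 − 92.79)/√[216.316·(1/47 + 1/21)] = -2.774
df = n₁ + n₂ − 2 = 66
Two-sided p-value ≈ 0.007
Since p ≈ 0.007 < α = 0.05, reject H0; the data support H1.

-2.774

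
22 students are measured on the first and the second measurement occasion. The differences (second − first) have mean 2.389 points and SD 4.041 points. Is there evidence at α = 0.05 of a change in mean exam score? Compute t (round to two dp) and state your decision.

H0: μ_d = 0; H1: μ_d ≠ 0 (paired t-test on the differences, two-sided).
t = d̄/(s_d/√n) = 2.389/(4.041/√22) = 2.77
df = n − 1 = 21
Two-sided p-value ≈ 0.011
Since p ≈ 0.011 < α = 0.05, reject H0; the evidence is statistically significant.

t = 2.77; reject H0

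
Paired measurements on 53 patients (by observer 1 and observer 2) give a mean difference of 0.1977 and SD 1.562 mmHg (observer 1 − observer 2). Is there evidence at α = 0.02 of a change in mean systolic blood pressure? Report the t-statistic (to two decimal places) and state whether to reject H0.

t = 0.92; fail to reject H0

H0: μ_d = 0; H1: μ_d ≠ 0 (paired t-test on the differences, two-sided).
t = d̄/(s_d/√n) = 0.1977/(1.562/√53) = 0.92
df = n − 1 = 52
Two-sided p-value ≈ 0.361
Since p ≈ 0.361 > α = 0.02, fail to reject H0; the evidence is not statistically significant.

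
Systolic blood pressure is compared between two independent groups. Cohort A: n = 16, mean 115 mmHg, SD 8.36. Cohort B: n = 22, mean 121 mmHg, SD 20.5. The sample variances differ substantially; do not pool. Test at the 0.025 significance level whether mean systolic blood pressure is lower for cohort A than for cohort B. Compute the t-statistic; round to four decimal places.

Let group 1 = cohort A, group 2 = cohort B. H0: μ_1 = μ_2; H1: μ_1 < μ_2 (Welch's two-sample t-test, left-tailed).
t = (x̄_1 − x̄_2)/√(s_1²/n_1 + s_2²/n_2) = (115 − 121)/√(8.36²/16 + 20.5²/22) = -1.2385
Welch–Satterthwaite df ≈ 29.54
p-value = P(T ≤ -1.2385) ≈ 0.113
Since p ≈ 0.113 > α = 0.025, fail to reject H0; the data do not provide sufficient evidence against H0.

-1.2385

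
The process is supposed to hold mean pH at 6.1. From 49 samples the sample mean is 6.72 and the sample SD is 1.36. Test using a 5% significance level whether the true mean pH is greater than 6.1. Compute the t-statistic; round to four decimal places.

H0: μ = 6.1; H1: μ > 6.1 (one-sample t-test, right-tailed).
t = (x̄ − μ₀)/(s/√n) = (6.72 − 6.1)/(1.36/√49) = 3.1912
df = n − 1 = 48
p-value = P(T ≥ 3.1912) ≈ 0.001
Since p ≈ 0.001 < α = 0.05, reject H0; the data support H1.

3.1912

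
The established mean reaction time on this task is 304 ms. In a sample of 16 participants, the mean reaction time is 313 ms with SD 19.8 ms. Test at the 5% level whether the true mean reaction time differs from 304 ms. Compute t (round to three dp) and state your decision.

t = 1.818; fail to reject H0

H0: μ = 304; H1: μ ≠ 304 (one-sample t-test, two-sided).
t = (x̄ − μ₀)/(s/√n) = (313 − 304)/(19.8/√16) = 1.818
df = n − 1 = 15
Two-sided p-value ≈ 0.0891
Since p ≈ 0.0891 > α = 0.05, fail to reject H0; the evidence is not statistically significant.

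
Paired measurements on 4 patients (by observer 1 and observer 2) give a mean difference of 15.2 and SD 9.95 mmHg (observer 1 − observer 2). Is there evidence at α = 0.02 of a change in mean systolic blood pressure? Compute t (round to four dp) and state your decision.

H0: μ_d = 0; H1: μ_d ≠ 0 (paired t-test on the differences, two-sided).
t = d̄/(s_d/√n) = 15.2/(9.95/√4) = 3.0553
df = n − 1 = 3
Two-sided p-value ≈ 0.055
Since p ≈ 0.055 > α = 0.02, fail to reject H0; the data do not provide sufficient evidence against H0.

t = 3.0553; fail to reject H0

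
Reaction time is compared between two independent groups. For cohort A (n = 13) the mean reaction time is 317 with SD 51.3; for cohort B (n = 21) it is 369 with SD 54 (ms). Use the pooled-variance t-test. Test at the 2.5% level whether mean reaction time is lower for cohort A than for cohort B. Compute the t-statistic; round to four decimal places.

-2.7800

Let group 1 = cohort A, group 2 = cohort B. H0: μ_1 = μ_2; H1: μ_1 < μ_2 (two-sample pooled-variance t-test, left-tailed).
s_p² = [(13−1)·51.3² + (21−1)·54²]/(13+21−2) = 2809.38
t = (317 − 369)/√[2809.38·(1/13 + 1/21)] = -2.7800
df = n₁ + n₂ − 2 = 32
p-value = P(T ≤ -2.7800) ≈ 0.005
Since p ≈ 0.005 < α = 0.025, reject H0; the evidence is statistically significant.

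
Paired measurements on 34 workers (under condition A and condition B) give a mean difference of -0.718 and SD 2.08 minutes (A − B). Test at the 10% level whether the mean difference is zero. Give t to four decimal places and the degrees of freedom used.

t = -2.0128, df = 33

H0: μ_d = 0; H1: μ_d ≠ 0 (paired t-test on the differences, two-sided).
t = d̄/(s_d/√n) = -0.718/(2.08/√34) = -2.0128
df = n − 1 = 33
Two-sided p-value ≈ 0.0524
Since p ≈ 0.0524 < α = 0.1, reject H0; the evidence is statistically significant.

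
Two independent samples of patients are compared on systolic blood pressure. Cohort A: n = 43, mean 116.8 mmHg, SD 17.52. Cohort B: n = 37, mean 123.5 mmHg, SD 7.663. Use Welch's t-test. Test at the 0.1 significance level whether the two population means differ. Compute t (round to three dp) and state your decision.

Let group 1 = cohort A, group 2 = cohort B. H0: μ_1 = μ_2; H1: μ_1 ≠ μ_2 (Welch's two-sample t-test, two-sided).
t = (x̄_1 − x̄_2)/√(s_1²/n_1 + s_2²/n_2) = (116.8 − 123.5)/√(17.52²/43 + 7.663²/37) = -2.268
Welch–Satterthwaite df ≈ 59.33
Two-sided p-value ≈ 0.027
Since p ≈ 0.027 < α = 0.1, reject H0; the data support H1.

t = -2.268; reject H0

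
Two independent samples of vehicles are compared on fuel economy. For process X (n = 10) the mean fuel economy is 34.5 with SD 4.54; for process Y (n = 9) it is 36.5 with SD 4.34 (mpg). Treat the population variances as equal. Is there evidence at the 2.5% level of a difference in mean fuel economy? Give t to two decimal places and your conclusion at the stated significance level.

t = -0.98; fail to reject H0

Let group 1 = process X, group 2 = process Y. H0: μ_1 = μ_2; H1: μ_1 ≠ μ_2 (two-sample pooled-variance t-test, two-sided).
s_p² = [(10−1)·4.54² + (9−1)·4.34²]/(10+9−2) = 19.7758
t = (34.5 − 36.5)/√[19.7758·(1/10 + 1/9)] = -0.98
df = n₁ + n₂ − 2 = 17
Two-sided p-value ≈ 0.341
Since p ≈ 0.341 > α = 0.025, fail to reject H0; the evidence is not statistically significant.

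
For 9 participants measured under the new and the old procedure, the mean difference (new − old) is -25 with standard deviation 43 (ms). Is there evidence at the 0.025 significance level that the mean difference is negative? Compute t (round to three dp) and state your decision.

H0: μ_d = 0; H1: μ_d < 0 (paired t-test on the differences, left-tailed).
t = d̄/(s_d/√n) = -25/(43/√9) = -1.744
df = n − 1 = 8
p-value = P(T ≤ -1.744) ≈ 0.060
Since p ≈ 0.060 > α = 0.025, fail to reject H0; the data do not provide sufficient evidence against H0.

t = -1.744; fail to reject H0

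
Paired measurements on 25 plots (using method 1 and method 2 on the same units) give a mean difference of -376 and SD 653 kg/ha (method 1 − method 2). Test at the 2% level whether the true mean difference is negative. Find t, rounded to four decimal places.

-2.8790

H0: μ_d = 0; H1: μ_d < 0 (paired t-test on the differences, left-tailed).
t = d̄/(s_d/√n) = -376/(653/√25) = -2.8790
df = n − 1 = 24
p-value = P(T ≤ -2.8790) ≈ 0.004
Since p ≈ 0.004 < α = 0.02, reject H0; the evidence is statistically significant.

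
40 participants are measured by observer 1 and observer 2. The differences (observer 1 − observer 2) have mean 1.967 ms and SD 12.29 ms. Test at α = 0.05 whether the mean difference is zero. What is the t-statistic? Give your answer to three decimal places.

H0: μ_d = 0; H1: μ_d ≠ 0 (paired t-test on the differences, two-sided).
t = d̄/(s_d/√n) = 1.967/(12.29/√40) = 1.012
df = n − 1 = 39
Two-sided p-value ≈ 0.318
Since p ≈ 0.318 > α = 0.05, fail to reject H0; the evidence is not statistically significant.

1.012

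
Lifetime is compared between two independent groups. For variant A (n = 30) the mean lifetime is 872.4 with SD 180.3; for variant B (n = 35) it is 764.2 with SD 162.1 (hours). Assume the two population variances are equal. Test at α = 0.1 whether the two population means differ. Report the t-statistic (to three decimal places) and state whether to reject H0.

t = 2.547; reject H0

Let group 1 = variant A, group 2 = variant B. H0: μ_1 = μ_2; H1: μ_1 ≠ μ_2 (two-sample pooled-variance t-test, two-sided).
s_p² = [(30−1)·180.3² + (35−1)·162.1²]/(30+35−2) = 29145
t = (872.4 − 764.2)/√[29145·(1/30 + 1/35)] = 2.547
df = n₁ + n₂ − 2 = 63
Two-sided p-value ≈ 0.0133
Since p ≈ 0.0133 < α = 0.1, reject H0; the data support H1.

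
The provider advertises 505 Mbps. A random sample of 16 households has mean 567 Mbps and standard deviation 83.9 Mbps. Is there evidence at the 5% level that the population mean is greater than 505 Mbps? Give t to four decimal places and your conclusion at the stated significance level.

t = 2.9559; reject H0

H0: μ = 505; H1: μ > 505 (one-sample t-test, right-tailed).
t = (x̄ − μ₀)/(s/√n) = (567 − 505)/(83.9/√16) = 2.9559
df = n − 1 = 15
p-value = P(T ≥ 2.9559) ≈ 0.0049
Since p ≈ 0.0049 < α = 0.05, reject H0; the data support H1.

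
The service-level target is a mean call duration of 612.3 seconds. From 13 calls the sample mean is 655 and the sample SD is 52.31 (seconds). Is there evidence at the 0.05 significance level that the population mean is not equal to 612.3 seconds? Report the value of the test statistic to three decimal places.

2.943

H0: μ = 612.3; H1: μ ≠ 612.3 (one-sample t-test, two-sided).
t = (x̄ − μ₀)/(s/√n) = (655 − 612.3)/(52.31/√13) = 2.943
df = n − 1 = 12
Two-sided p-value ≈ 0.0123
Since p ≈ 0.0123 < α = 0.05, reject H0; the data support H1.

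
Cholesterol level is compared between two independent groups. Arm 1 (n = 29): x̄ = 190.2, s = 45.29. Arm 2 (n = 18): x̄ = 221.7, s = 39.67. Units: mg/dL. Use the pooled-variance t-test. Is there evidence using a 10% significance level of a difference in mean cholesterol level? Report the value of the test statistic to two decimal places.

Let group 1 = arm 1, group 2 = arm 2. H0: μ_1 = μ_2; H1: μ_1 ≠ μ_2 (two-sample pooled-variance t-test, two-sided).
s_p² = [(29−1)·45.29² + (18−1)·39.67²]/(29+18−2) = 1870.8
t = (190.2 − 221.7)/√[1870.8·(1/29 + 1/18)] = -2.43
df = n₁ + n₂ − 2 = 45
Two-sided p-value ≈ 0.0193
Since p ≈ 0.0193 < α = 0.1, reject H0; the data support H1.

-2.43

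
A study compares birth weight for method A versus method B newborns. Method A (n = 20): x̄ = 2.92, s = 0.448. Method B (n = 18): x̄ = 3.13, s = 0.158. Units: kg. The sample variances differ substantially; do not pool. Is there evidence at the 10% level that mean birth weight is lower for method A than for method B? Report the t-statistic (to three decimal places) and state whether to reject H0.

Let group 1 = method A, group 2 = method B. H0: μ_1 = μ_2; H1: μ_1 < μ_2 (Welch's two-sample t-test, left-tailed).
t = (x̄_1 − x̄_2)/√(s_1²/n_1 + s_2²/n_2) = (2.92 − 3.13)/√(0.448²/20 + 0.158²/18) = -1.965
Welch–Satterthwaite df ≈ 24.10
p-value = P(T ≤ -1.965) ≈ 0.0305
Since p ≈ 0.0305 < α = 0.1, reject H0; the data support H1.

t = -1.965; reject H0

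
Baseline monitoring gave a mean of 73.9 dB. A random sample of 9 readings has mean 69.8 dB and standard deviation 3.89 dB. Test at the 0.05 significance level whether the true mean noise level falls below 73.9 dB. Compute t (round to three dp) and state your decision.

t = -3.162; reject H0

H0: μ = 73.9; H1: μ < 73.9 (one-sample t-test, left-tailed).
t = (x̄ − μ₀)/(s/√n) = (69.8 − 73.9)/(3.89/√9) = -3.162
df = n − 1 = 8
p-value = P(T ≤ -3.162) ≈ 0.007
Since p ≈ 0.007 < α = 0.05, reject H0; the data support H1.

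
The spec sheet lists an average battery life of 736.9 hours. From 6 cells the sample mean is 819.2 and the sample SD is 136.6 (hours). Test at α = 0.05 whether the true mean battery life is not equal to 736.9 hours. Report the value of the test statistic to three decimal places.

1.476

H0: μ = 736.9; H1: μ ≠ 736.9 (one-sample t-test, two-sided).
t = (x̄ − μ₀)/(s/√n) = (819.2 − 736.9)/(136.6/√6) = 1.476
df = n − 1 = 5
Two-sided p-value ≈ 0.200
Since p ≈ 0.200 > α = 0.05, fail to reject H0; the evidence is not statistically significant.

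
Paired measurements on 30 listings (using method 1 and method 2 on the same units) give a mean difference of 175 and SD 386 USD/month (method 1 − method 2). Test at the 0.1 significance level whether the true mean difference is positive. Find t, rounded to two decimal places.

H0: μ_d = 0; H1: μ_d > 0 (paired t-test on the differences, right-tailed).
t = d̄/(s_d/√n) = 175/(386/√30) = 2.48
df = n − 1 = 29
p-value = P(T ≥ 2.48) ≈ 0.0095
Since p ≈ 0.0095 < α = 0.1, reject H0; the evidence is statistically significant.

2.48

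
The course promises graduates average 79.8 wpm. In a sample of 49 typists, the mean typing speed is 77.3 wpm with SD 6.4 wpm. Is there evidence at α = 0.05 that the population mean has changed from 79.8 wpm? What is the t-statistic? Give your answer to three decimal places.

-2.734

H0: μ = 79.8; H1: μ ≠ 79.8 (one-sample t-test, two-sided).
t = (x̄ − μ₀)/(s/√n) = (77.3 − 79.8)/(6.4/√49) = -2.734
df = n − 1 = 48
Two-sided p-value ≈ 0.0087
Since p ≈ 0.0087 < α = 0.05, reject H0; the data support H1.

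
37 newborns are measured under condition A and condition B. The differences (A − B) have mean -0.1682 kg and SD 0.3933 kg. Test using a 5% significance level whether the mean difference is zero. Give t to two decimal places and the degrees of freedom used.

H0: μ_d = 0; H1: μ_d ≠ 0 (paired t-test on the differences, two-sided).
t = d̄/(s_d/√n) = -0.1682/(0.3933/√37) = -2.60
df = n − 1 = 36
Two-sided p-value ≈ 0.0134
Since p ≈ 0.0134 < α = 0.05, reject H0; the data support H1.

t = -2.60, df = 36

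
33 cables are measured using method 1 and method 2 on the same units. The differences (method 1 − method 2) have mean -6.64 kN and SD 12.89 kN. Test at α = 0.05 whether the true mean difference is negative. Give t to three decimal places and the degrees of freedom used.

t = -2.959, df = 32

H0: μ_d = 0; H1: μ_d < 0 (paired t-test on the differences, left-tailed).
t = d̄/(s_d/√n) = -6.64/(12.89/√33) = -2.959
df = n − 1 = 32
p-value = P(T ≤ -2.959) ≈ 0.003
Since p ≈ 0.003 < α = 0.05, reject H0; the evidence is statistically significant.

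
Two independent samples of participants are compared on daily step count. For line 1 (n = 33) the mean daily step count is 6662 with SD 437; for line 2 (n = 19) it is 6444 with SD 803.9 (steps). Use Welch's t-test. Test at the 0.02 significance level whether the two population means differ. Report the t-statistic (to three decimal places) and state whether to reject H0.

Let group 1 = line 1, group 2 = line 2. H0: μ_1 = μ_2; H1: μ_1 ≠ μ_2 (Welch's two-sample t-test, two-sided).
t = (x̄_1 − x̄_2)/√(s_1²/n_1 + s_2²/n_2) = (6662 − 6444)/√(437²/33 + 803.9²/19) = 1.093
Welch–Satterthwaite df ≈ 24.25
Two-sided p-value ≈ 0.2852
Since p ≈ 0.2852 > α = 0.02, fail to reject H0; the evidence is not statistically significant.

t = 1.093; fail to reject H0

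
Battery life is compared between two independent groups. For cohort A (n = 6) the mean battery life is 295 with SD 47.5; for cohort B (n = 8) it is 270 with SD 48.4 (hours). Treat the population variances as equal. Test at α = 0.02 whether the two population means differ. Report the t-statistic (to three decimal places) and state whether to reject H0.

Let group 1 = cohort A, group 2 = cohort B. H0: μ_1 = μ_2; H1: μ_1 ≠ μ_2 (two-sample pooled-variance t-test, two-sided).
s_p² = [(6−1)·47.5² + (8−1)·48.4²]/(6+8−2) = 2306.6
t = (295 − 270)/√[2306.6·(1/6 + 1/8)] = 0.964
df = n₁ + n₂ − 2 = 12
Two-sided p-value ≈ 0.354
Since p ≈ 0.354 > α = 0.02, fail to reject H0; the evidence is not statistically significant.

t = 0.964; fail to reject H0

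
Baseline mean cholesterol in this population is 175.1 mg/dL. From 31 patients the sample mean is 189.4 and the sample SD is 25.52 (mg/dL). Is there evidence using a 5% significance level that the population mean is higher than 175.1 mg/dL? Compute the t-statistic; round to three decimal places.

H0: μ = 175.1; H1: μ > 175.1 (one-sample t-test, right-tailed).
t = (x̄ − μ₀)/(s/√n) = (189.4 − 175.1)/(25.52/√31) = 3.120
df = n − 1 = 30
p-value = P(T ≥ 3.120) ≈ 0.002
Since p ≈ 0.002 < α = 0.05, reject H0; the evidence is statistically significant.

3.120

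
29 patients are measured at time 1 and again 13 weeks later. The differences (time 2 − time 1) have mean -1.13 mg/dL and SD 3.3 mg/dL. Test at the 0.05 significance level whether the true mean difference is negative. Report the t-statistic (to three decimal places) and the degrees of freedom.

t = -1.844, df = 28

H0: μ_d = 0; H1: μ_d < 0 (paired t-test on the differences, left-tailed).
t = d̄/(s_d/√n) = -1.13/(3.3/√29) = -1.844
df = n − 1 = 28
p-value = P(T ≤ -1.844) ≈ 0.038
Since p ≈ 0.038 < α = 0.05, reject H0; the data support H1.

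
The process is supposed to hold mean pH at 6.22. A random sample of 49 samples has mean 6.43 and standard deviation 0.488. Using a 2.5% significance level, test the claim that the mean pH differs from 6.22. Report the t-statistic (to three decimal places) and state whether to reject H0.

H0: μ = 6.22; H1: μ ≠ 6.22 (one-sample t-test, two-sided).
t = (x̄ − μ₀)/(s/√n) = (6.43 − 6.22)/(0.488/√49) = 3.012
df = n − 1 = 48
Two-sided p-value ≈ 0.004
Since p ≈ 0.004 < α = 0.025, reject H0; the evidence is statistically significant.

t = 3.012; reject H0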